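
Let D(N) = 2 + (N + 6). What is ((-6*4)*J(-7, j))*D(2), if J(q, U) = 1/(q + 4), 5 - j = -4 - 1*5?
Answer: 80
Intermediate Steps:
D(N) = 8 + N (D(N) = 2 + (6 + N) = 8 + N)
j = 14 (j = 5 - (-4 - 1*5) = 5 - (-4 - 5) = 5 - 1*(-9) = 5 + 9 = 14)
J(q, U) = 1/(4 + q)
((-6*4)*J(-7, j))*D(2) = ((-6*4)/(4 - 7))*(8 + 2) = -24/(-3)*10 = -24*(-1/3)*10 = 8*10 = 80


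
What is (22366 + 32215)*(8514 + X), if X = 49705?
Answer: 3177651239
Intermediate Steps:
(22366 + 32215)*(8514 + X) = (22366 + 32215)*(8514 + 49705) = 54581*58219 = 3177651239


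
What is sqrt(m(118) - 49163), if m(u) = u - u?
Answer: I*sqrt(49163) ≈ 221.73*I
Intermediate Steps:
m(u) = 0
sqrt(m(118) - 49163) = sqrt(0 - 49163) = sqrt(-49163) = I*sqrt(49163)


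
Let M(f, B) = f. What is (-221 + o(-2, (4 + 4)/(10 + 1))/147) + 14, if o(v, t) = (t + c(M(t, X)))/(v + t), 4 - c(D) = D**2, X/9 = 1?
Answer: -2343287/11319 ≈ -207.02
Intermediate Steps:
X = 9 (X = 9*1 = 9)
c(D) = 4 - D**2
o(v, t) = (4 + t - t**2)/(t + v) (o(v, t) = (t + (4 - t**2))/(v + t) = (4 + t - t**2)/(t + v))
(-221 + o(-2, (4 + 4)/(10 + 1))/147) + 14 = (-221 + ((4 + (4 + 4)/(10 + 1) - ((4 + 4)/(10 + 1))**2)/((4 + 4)/(10 + 1) - 2))/147) + 14 = (-221 + ((4 + 8/11 - (8/11)**2)/(8/11 - 2))*(1/147)) + 14 = (-221 + ((4 + 8/11 - 1*64/121)/(-14/11))*(1/147)) + 14 = (-221 - 11*(4 + 8/11 - 64/121)/14*(1/147)) + 14 = (-221 - 11/14*508/121*(1/147)) + 14 = (-221 - 254/77*1/147) + 14 = (-221 - 254/11319) + 14 = -2501753/11319 + 14 = -2343287/11319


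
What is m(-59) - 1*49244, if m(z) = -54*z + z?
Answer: -46117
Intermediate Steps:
m(z) = -53*z
m(-59) - 1*49244 = -53*(-59) - 1*49244 = 3127 - 49244 = -46117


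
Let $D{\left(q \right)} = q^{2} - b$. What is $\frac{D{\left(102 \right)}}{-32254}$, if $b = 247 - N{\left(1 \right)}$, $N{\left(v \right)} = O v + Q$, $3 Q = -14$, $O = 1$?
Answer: $- \frac{15230}{48381} \approx -0.31479$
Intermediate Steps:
$Q = - \frac{14}{3}$ ($Q = \frac{1}{3} \left(-14\right) = - \frac{14}{3} \approx -4.6667$)
$N{\left(v \right)} = - \frac{14}{3} + v$ ($N{\left(v \right)} = 1 v - \frac{14}{3} = v - \frac{14}{3} = - \frac{14}{3} + v$)
$b = \frac{752}{3}$ ($b = 247 - \left(- \frac{14}{3} + 1\right) = 247 - - \frac{11}{3} = 247 + \frac{11}{3} = \frac{752}{3} \approx 250.67$)
$D{\left(q \right)} = - \frac{752}{3} + q^{2}$ ($D{\left(q \right)} = q^{2} - \frac{752}{3} = - \frac{752}{3} + q^{2}$)
$\frac{D{\left(102 \right)}}{-32254} = \frac{- \frac{752}{3} + 102^{2}}{-32254} = \left(- \frac{752}{3} + 10404\right) \left(- \frac{1}{32254}\right) = \frac{30460}{3} \left(- \frac{1}{32254}\right) = - \frac{15230}{48381}$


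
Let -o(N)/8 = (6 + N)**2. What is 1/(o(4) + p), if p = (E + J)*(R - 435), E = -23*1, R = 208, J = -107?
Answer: 1/28710 ≈ 3.4831e-5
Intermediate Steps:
o(N) = -8*(6 + N)**2
E = -23
p = 29510 (p = (-23 - 107)*(208 - 435) = -130*(-227) = 29510)
1/(o(4) + p) = 1/(-8*(6 + 4)**2 + 29510) = 1/(-8*10**2 + 29510) = 1/(-8*100 + 29510) = 1/(-800 + 29510) = 1/28710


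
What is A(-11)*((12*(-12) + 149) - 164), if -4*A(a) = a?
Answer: -1749/4 ≈ -437.25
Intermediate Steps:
A(a) = -a/4
A(-11)*((12*(-12) + 149) - 164) = (-¼*(-11))*((12*(-12) + 149) - 164) = 11*((-144 + 149) - 164)/4 = 11*(5 - 164)/4 = (11/4)*(-159) = -1749/4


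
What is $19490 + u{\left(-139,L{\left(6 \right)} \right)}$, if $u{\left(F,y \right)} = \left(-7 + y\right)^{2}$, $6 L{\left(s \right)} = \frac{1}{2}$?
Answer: $\frac{2813449}{144} \approx 19538.0$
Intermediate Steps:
$L{\left(s \right)} = \frac{1}{12}$ ($L{\left(s \right)} = \frac{1}{6 \cdot 2} = \frac{1}{6} \cdot \frac{1}{2} = \frac{1}{12}$)
$19490 + u{\left(-139,L{\left(6 \right)} \right)} = 19490 + \left(-7 + \frac{1}{12}\right)^{2} = 19490 + \left(- \frac{83}{12}\right)^{2} = 19490 + \frac{6889}{144} = \frac{2813449}{144}$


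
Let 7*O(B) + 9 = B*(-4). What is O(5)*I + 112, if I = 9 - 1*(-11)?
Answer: 204/7 ≈ 29.143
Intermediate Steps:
O(B) = -9/7 - 4*B/7 (O(B) = -9/7 + (B*(-4))/7 = -9/7 + (-4*B)/7 = -9/7 - 4*B/7)
I = 20 (I = 9 + 11 = 20)
O(5)*I + 112 = (-9/7 - 4/7*5)*20 + 112 = (-9/7 - 20/7)*20 + 112 = -29/7*20 + 112 = -580/7 + 112 = 204/7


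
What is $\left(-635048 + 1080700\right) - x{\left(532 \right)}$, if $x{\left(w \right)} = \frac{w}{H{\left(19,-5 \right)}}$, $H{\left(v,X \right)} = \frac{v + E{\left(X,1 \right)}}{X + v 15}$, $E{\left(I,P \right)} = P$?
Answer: $438204$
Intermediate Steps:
$H{\left(v,X \right)} = \frac{1 + v}{X + 15 v}$ ($H{\left(v,X \right)} = \frac{v + 1}{X + v 15} = \frac{1 + v}{X + 15 v}$)
$x{\left(w \right)} = 14 w$ ($x{\left(w \right)} = \frac{w}{\frac{1}{-5 + 15 \cdot 19} \left(1 + 19\right)} = \frac{w}{\frac{1}{-5 + 285} \cdot 20} = \frac{w}{\frac{1}{280} \cdot 20} = w \frac{1}{\frac{1}{14}} = w 14 = 14 w$)
$\left(-635048 + 1080700\right) - x{\left(532 \right)} = \left(-635048 + 1080700\right) - 14 \cdot 532 = 445652 - 7448 = 438204$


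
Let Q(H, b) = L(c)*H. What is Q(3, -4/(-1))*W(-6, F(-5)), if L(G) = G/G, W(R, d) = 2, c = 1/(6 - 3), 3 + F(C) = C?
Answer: 6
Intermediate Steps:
F(C) = -3 + C
c = ⅓ (c = 1/3 = ⅓ ≈ 0.33333)
L(G) = 1
Q(H, b) = H (Q(H, b) = 1*H = H)
Q(3, -4/(-1))*W(-6, F(-5)) = 3*2 = 6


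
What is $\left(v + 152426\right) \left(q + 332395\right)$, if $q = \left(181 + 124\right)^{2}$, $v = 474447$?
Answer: $266684311660$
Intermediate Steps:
$q = 93025$ ($q = 305^{2} = 93025$)
$\left(v + 152426\right) \left(q + 332395\right) = \left(474447 + 152426\right) \left(93025 + 332395\right) = 626873 \cdot 425420 = 266684311660$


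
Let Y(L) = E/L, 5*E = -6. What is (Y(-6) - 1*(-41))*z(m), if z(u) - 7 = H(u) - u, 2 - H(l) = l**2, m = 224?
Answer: -10380546/5 ≈ -2.0761e+6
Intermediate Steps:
E = -6/5 (E = (1/5)*(-6) = -6/5 ≈ -1.2000)
H(l) = 2 - l**2
Y(L) = -6/(5*L)
z(u) = 9 - u - u**2 (z(u) = 7 + ((2 - u**2) - u) = 7 + (2 - u - u**2) = 9 - u - u**2)
(Y(-6) - 1*(-41))*z(m) = (-6/5/(-6) - 1*(-41))*(9 - 1*224 - 1*224**2) = (-6/5*(-1/6) + 41)*(9 - 224 - 1*50176) = (1/5 + 41)*(9 - 224 - 50176) = (206/5)*(-50391) = -10380546/5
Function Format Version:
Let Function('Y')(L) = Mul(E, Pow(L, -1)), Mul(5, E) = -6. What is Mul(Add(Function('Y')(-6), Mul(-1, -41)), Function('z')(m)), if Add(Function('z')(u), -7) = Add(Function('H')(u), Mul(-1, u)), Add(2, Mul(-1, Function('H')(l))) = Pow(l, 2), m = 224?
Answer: Rational(-10380546, 5) ≈ -2.0761e+6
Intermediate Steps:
E = Rational(-6, 5) (E = Mul(Rational(1, 5), -6) = Rational(-6, 5) ≈ -1.2000)
Function('H')(l) = Add(2, Mul(-1, Pow(l, 2)))
Function('Y')(L) = Mul(Rational(-6, 5), Pow(L, -1))
Function('z')(u) = Add(9, Mul(-1, u), Mul(-1, Pow(u, 2))) (Function('z')(u) = Add(7, Add(Add(2, Mul(-1, Pow(u, 2))), Mul(-1, u))) = Add(7, Add(2, Mul(-1, u), Mul(-1, Pow(u, 2)))) = Add(9, Mul(-1, u), Mul(-1, Pow(u, 2))))
Mul(Add(Function('Y')(-6), Mul(-1, -41)), Function('z')(m)) = Mul(Add(Mul(Rational(-6, 5), Pow(-6, -1)), Mul(-1, -41)), Add(9, Mul(-1, 224), Mul(-1, Pow(224, 2)))) = Mul(Add(Mul(Rational(-6, 5), Rational(-1, 6)), 41), Add(9, -224, Mul(-1, 50176))) = Mul(Add(Rational(1, 5), 41), Add(9, -224, -50176)) = Mul(Rational(206, 5), -50391) = Rational(-10380546, 5)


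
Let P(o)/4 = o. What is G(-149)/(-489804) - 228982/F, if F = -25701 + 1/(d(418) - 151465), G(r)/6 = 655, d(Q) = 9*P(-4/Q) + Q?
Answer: 73697121444948080/8279240386885867 ≈ 8.9014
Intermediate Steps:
P(o) = 4*o
d(Q) = Q - 144/Q (d(Q) = 9*(4*(-4/Q)) + Q = 9*(-16/Q) + Q = -144/Q + Q = Q - 144/Q)
G(r) = 3930 (G(r) = 6*655 = 3930)
F = -811352170604/31568895 (F = -25701 + 1/((418 - 144/418) - 151465) = -25701 + 1/((418 - 144*1/418) - 151465) = -25701 + 1/((418 - 72/209) - 151465) = -25701 + 1/(87290/209 - 151465) = -25701 + 1/(-31568895/209) = -25701 - 209/31568895 = -811352170604/31568895 ≈ -25701.)
G(-149)/(-489804) - 228982/F = 3930/(-489804) - 228982/(-811352170604/31568895) = 3930*(-1/489804) - 228982*(-31568895/811352170604) = -655/81634 + 3614354357445/405676085302 = 73697121444948080/8279240386885867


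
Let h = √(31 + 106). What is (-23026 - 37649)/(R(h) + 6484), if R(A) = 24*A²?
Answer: -60675/9772 ≈ -6.2091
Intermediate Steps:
h = √137 ≈ 11.705
(-23026 - 37649)/(R(h) + 6484) = (-23026 - 37649)/(24*(√137)² + 6484) = -60675/(24*137 + 6484) = -60675/(3288 + 6484) = -60675/9772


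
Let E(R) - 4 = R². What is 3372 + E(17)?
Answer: 3665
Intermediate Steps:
E(R) = 4 + R²
3372 + E(17) = 3372 + (4 + 17²) = 3372 + (4 + 289) = 3372 + 293 = 3665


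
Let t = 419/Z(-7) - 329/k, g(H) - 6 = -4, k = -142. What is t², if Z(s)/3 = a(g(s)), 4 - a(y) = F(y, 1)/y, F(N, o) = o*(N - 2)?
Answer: 1006348729/725904 ≈ 1386.3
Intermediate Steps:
F(N, o) = o*(-2 + N)
g(H) = 2 (g(H) = 6 - 4 = 2)
a(y) = 4 - (-2 + y)/y (a(y) = 4 - 1*(-2 + y)/y = 4 - (-2 + y)/y)
Z(s) = 12 (Z(s) = 3*(3 + 2/2) = 3*(3 + 2*(½)) = 3*(3 + 1) = 3*4 = 12)
t = 31723/852 (t = 419/12 - 329/(-142) = 419*(1/12) - 329*(-1/142) = 419/12 + 329/142 = 31723/852 ≈ 37.234)
t² = (31723/852)² = 1006348729/725904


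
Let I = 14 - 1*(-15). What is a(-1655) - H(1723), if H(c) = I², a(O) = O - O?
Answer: -841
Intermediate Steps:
a(O) = 0
I = 29 (I = 14 + 15 = 29)
H(c) = 841 (H(c) = 29² = 841)
a(-1655) - H(1723) = 0 - 1*841 = 0 - 841 = -841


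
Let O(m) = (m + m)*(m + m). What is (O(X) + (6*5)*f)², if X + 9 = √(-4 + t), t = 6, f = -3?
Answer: 68932 - 34848*√2 ≈ 19650.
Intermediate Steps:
X = -9 + √2 (X = -9 + √(-4 + 6) = -9 + √2 ≈ -7.5858)
O(m) = 4*m² (O(m) = (2*m)*(2*m) = 4*m²)
(O(X) + (6*5)*f)² = (4*(-9 + √2)² + (6*5)*(-3))² = (4*(-9 + √2)² + 30*(-3))² = (4*(-9 + √2)² - 90)² = (-90 + 4*(-9 + √2)²)²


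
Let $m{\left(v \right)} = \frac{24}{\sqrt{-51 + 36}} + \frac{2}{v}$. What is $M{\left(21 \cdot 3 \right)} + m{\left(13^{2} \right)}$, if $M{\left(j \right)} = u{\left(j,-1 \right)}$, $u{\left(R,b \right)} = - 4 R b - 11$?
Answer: $\frac{40731}{169} - \frac{8 i \sqrt{15}}{5} \approx 241.01 - 6.1968 i$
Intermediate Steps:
$u{\left(R,b \right)} = -11 - 4 R b$ ($u{\left(R,b \right)} = - 4 R b - 11 = -11 - 4 R b$)
$M{\left(j \right)} = -11 + 4 j$ ($M{\left(j \right)} = -11 - 4 j \left(-1\right) = -11 + 4 j$)
$m{\left(v \right)} = \frac{2}{v} - \frac{8 i \sqrt{15}}{5}$ ($m{\left(v \right)} = \frac{24}{\sqrt{-15}} + \frac{2}{v} = \frac{24}{i \sqrt{15}} + \frac{2}{v} = 24 \left(- \frac{i \sqrt{15}}{15}\right) + \frac{2}{v} = - \frac{8 i \sqrt{15}}{5} + \frac{2}{v} = \frac{2}{v} - \frac{8 i \sqrt{15}}{5}$)
$M{\left(21 \cdot 3 \right)} + m{\left(13^{2} \right)} = \left(-11 + 4 \cdot 21 \cdot 3\right) + \left(\frac{2}{13^{2}} - \frac{8 i \sqrt{15}}{5}\right) = \left(-11 + 4 \cdot 63\right) + \left(\frac{2}{169} - \frac{8 i \sqrt{15}}{5}\right) = \left(-11 + 252\right) + \left(2 \cdot \frac{1}{169} - \frac{8 i \sqrt{15}}{5}\right) = 241 + \left(\frac{2}{169} - \frac{8 i \sqrt{15}}{5}\right) = \frac{40731}{169} - \frac{8 i \sqrt{15}}{5}$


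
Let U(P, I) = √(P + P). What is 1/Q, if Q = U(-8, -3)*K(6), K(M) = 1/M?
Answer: -3*I/2 ≈ -1.5*I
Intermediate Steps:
U(P, I) = √2*√P (U(P, I) = √(2*P) = √2*√P)
Q = 2*I/3 (Q = (√2*√(-8))/6 = (√2*(2*I*√2))*(⅙) = (4*I)*(⅙) = 2*I/3 ≈ 0.66667*I)
1/Q = 1/(2*I/3) = -3*I/2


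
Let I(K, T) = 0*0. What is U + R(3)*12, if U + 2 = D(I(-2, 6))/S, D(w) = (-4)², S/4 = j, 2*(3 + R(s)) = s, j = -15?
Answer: -304/15 ≈ -20.267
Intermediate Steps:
R(s) = -3 + s/2
I(K, T) = 0
S = -60 (S = 4*(-15) = -60)
D(w) = 16
U = -34/15 (U = -2 + 16/(-60) = -2 + 16*(-1/60) = -2 - 4/15 = -34/15 ≈ -2.2667)
U + R(3)*12 = -34/15 + (-3 + (½)*3)*12 = -34/15 + (-3 + 3/2)*12 = -34/15 - 3/2*12 = -34/15 - 18 = -304/15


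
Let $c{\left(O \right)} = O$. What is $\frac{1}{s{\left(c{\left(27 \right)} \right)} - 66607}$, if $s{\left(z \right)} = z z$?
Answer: $- \frac{1}{65878} \approx -1.518 \cdot 10^{-5}$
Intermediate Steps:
$s{\left(z \right)} = z^{2}$
$\frac{1}{s{\left(c{\left(27 \right)} \right)} - 66607} = \frac{1}{27^{2} - 66607} = \frac{1}{729 - 66607} = \frac{1}{-65878} = - \frac{1}{65878}$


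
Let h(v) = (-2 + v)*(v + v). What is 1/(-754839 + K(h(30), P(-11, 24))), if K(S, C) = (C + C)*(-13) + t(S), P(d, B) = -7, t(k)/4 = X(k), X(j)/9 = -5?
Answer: -1/754837 ≈ -1.3248e-6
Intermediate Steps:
h(v) = 2*v*(-2 + v) (h(v) = (-2 + v)*(2*v) = 2*v*(-2 + v))
X(j) = -45 (X(j) = 9*(-5) = -45)
t(k) = -180 (t(k) = 4*(-45) = -180)
K(S, C) = -180 - 26*C (K(S, C) = (C + C)*(-13) - 180 = (2*C)*(-13) - 180 = -26*C - 180 = -180 - 26*C)
1/(-754839 + K(h(30), P(-11, 24))) = 1/(-754839 + (-180 - 26*(-7))) = 1/(-754839 + (-180 + 182)) = 1/(-754839 + 2) = 1/(-754837) = -1/754837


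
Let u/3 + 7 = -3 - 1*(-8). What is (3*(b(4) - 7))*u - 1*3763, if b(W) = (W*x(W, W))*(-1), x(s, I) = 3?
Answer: -3421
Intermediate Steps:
u = -6 (u = -21 + 3*(-3 - 1*(-8)) = -21 + 3*(-3 + 8) = -21 + 3*5 = -21 + 15 = -6)
b(W) = -3*W (b(W) = (W*3)*(-1) = (3*W)*(-1) = -3*W)
(3*(b(4) - 7))*u - 1*3763 = (3*(-3*4 - 7))*(-6) - 1*3763 = (3*(-12 - 7))*(-6) - 3763 = (3*(-19))*(-6) - 3763 = -57*(-6) - 3763 = 342 - 3763 = -3421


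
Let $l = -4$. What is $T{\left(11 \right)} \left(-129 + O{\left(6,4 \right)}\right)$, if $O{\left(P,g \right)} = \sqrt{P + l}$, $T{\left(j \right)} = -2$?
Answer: $258 - 2 \sqrt{2} \approx 255.17$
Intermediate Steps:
$O{\left(P,g \right)} = \sqrt{-4 + P}$ ($O{\left(P,g \right)} = \sqrt{P - 4} = \sqrt{-4 + P}$)
$T{\left(11 \right)} \left(-129 + O{\left(6,4 \right)}\right) = - 2 \left(-129 + \sqrt{-4 + 6}\right) = - 2 \left(-129 + \sqrt{2}\right) = 258 - 2 \sqrt{2}$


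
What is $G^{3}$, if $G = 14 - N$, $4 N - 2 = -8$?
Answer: $\frac{29791}{8} \approx 3723.9$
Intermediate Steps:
$N = - \frac{3}{2}$ ($N = \frac{1}{2} + \frac{1}{4} \left(-8\right) = \frac{1}{2} - 2 = - \frac{3}{2} \approx -1.5$)
$G = \frac{31}{2}$ ($G = 14 - - \frac{3}{2} = 14 + \frac{3}{2} = \frac{31}{2} \approx 15.5$)
$G^{3} = \left(\frac{31}{2}\right)^{3} = \frac{29791}{8}$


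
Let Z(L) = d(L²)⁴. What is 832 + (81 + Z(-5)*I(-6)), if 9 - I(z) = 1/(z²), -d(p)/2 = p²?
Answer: 197143554695717/9 ≈ 2.1905e+13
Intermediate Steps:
d(p) = -2*p²
Z(L) = 16*L¹⁶ (Z(L) = (-2*L⁴)⁴ = 16*L¹⁶)
I(z) = 9 - 1/z² (I(z) = 9 - 1/(z²) = 9 - 1/z²)
832 + (81 + Z(-5)*I(-6)) = 832 + (81 + (16*(-5)¹⁶)*(9 - 1/(-6)²)) = 832 + (81 + (16*152587890625)*(9 - 1*1/36)) = 832 + (81 + 2441406250000*(9 - 1/36)) = 832 + (81 + 2441406250000*(323/36)) = 832 + (81 + 197143554687500/9) = 832 + 197143554688229/9 = 197143554695717/9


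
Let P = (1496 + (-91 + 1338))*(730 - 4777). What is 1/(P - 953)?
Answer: -1/11101874 ≈ -9.0075e-8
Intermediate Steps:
P = -11100921 (P = (1496 + 1247)*(-4047) = 2743*(-4047) = -11100921)
1/(P - 953) = 1/(-11100921 - 953) = 1/(-11101874) = -1/11101874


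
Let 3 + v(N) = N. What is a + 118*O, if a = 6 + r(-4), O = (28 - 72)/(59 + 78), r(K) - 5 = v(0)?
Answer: -4096/137 ≈ -29.898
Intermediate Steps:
v(N) = -3 + N
r(K) = 2 (r(K) = 5 + (-3 + 0) = 5 - 3 = 2)
O = -44/137 ≈ -0.32117
a = 8 (a = 6 + 2 = 8)
a + 118*O = 8 + 118*(-44/137) = 8 - 5192/137 = -4096/137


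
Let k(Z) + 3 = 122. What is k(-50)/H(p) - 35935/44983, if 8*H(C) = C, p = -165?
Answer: -48753091/7422195 ≈ -6.5686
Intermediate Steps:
H(C) = C/8
k(Z) = 119 (k(Z) = -3 + 122 = 119)
k(-50)/H(p) - 35935/44983 = 119/(((⅛)*(-165))) - 35935/44983 = 119/(-165/8) - 35935*1/44983 = 119*(-8/165) - 35935/44983 = -952/165 - 35935/44983 = -48753091/7422195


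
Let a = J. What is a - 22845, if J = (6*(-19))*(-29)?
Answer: -19539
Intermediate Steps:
J = 3306 (J = -114*(-29) = 3306)
a = 3306
a - 22845 = 3306 - 22845 = -19539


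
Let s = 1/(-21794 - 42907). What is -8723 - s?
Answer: -564386822/64701 ≈ -8723.0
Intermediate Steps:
s = -1/64701 (s = 1/(-64701) = -1/64701 ≈ -1.5456e-5)
-8723 - s = -8723 - 1*(-1/64701) = -8723 + 1/64701 = -564386822/64701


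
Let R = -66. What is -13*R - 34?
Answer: 824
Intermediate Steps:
-13*R - 34 = -13*(-66) - 34 = 858 - 34 = 824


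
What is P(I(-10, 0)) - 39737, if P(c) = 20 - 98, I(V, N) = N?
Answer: -39815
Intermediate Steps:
P(c) = -78
P(I(-10, 0)) - 39737 = -78 - 39737 = -39815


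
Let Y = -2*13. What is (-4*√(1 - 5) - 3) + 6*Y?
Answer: -159 - 8*I ≈ -159.0 - 8.0*I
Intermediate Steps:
Y = -26
(-4*√(1 - 5) - 3) + 6*Y = (-4*√(1 - 5) - 3) + 6*(-26) = (-8*I - 3) - 156 = (-3 - 8*I) - 156 = -159 - 8*I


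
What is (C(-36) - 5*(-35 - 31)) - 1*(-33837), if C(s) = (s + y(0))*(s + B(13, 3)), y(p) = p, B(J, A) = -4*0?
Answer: 35463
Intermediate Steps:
B(J, A) = 0
C(s) = s² (C(s) = (s + 0)*(s + 0) = s*s = s²)
(C(-36) - 5*(-35 - 31)) - 1*(-33837) = ((-36)² - 5*(-35 - 31)) - 1*(-33837) = (1296 - 5*(-66)) + 33837 = (1296 + 330) + 33837 = 1626 + 33837 = 35463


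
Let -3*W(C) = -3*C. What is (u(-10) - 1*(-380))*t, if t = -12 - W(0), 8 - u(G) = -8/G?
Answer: -23232/5 ≈ -4646.4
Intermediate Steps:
W(C) = C (W(C) = -(-1)*3*C/3 = -(-1)*C = C)
u(G) = 8 + 8/G (u(G) = 8 - (-8)/G = 8 + 8/G)
t = -12 (t = -12 - 1*0 = -12 + 0 = -12)
(u(-10) - 1*(-380))*t = ((8 + 8/(-10)) - 1*(-380))*(-12) = ((8 + 8*(-⅒)) + 380)*(-12) = ((8 - ⅘) + 380)*(-12) = (36/5 + 380)*(-12) = (1936/5)*(-12) = -23232/5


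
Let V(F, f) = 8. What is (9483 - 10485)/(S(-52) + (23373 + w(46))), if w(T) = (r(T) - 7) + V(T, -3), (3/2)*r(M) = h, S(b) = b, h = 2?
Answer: -1503/34985 ≈ -0.042961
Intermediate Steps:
r(M) = 4/3 (r(M) = (⅔)*2 = 4/3)
w(T) = 7/3 (w(T) = (4/3 - 7) + 8 = -17/3 + 8 = 7/3)
(9483 - 10485)/(S(-52) + (23373 + w(46))) = (9483 - 10485)/(-52 + (23373 + 7/3)) = -1002/(-52 + 70126/3) = -1002/69970/3 = -1002*3/69970 = -1503/34985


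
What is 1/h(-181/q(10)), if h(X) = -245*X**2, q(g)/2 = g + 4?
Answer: -16/163805 ≈ -9.7677e-5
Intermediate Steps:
q(g) = 8 + 2*g (q(g) = 2*(g + 4) = 2*(4 + g) = 8 + 2*g)
1/h(-181/q(10)) = 1/(-245*32761/(8 + 2*10)**2) = 1/(-245*32761/(8 + 20)**2) = 1/(-245*(-181/28)**2) = 1/(-245*32761/784) = 1/(-163805/16) = -16/163805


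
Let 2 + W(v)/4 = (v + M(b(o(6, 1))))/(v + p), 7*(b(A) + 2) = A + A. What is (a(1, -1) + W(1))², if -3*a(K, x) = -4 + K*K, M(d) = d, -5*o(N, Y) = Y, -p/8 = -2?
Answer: 18601969/354025 ≈ 52.544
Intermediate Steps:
p = 16 (p = -8*(-2) = 16)
o(N, Y) = -Y/5
b(A) = -2 + 2*A/7 (b(A) = -2 + (A + A)/7 = -2 + (2*A)/7 = -2 + 2*A/7)
a(K, x) = 4/3 - K²/3 (a(K, x) = -(-4 + K*K)/3 = -(-4 + K²)/3 = 4/3 - K²/3)
W(v) = -8 + 4*(-72/35 + v)/(16 + v) (W(v) = -8 + 4*((v + (-2 + 2*(-⅕*1)/7))/(v + 16)) = -8 + 4*((v + (-2 + (2/7)*(-⅕)))/(16 + v)) = -8 + 4*((v + (-2 - 2/35))/(16 + v)) = -8 + 4*((v - 72/35)/(16 + v)) = -8 + 4*((-72/35 + v)/(16 + v)) = -8 + 4*(-72/35 + v)/(16 + v))
(a(1, -1) + W(1))² = ((4/3 - ⅓*1²) + 4*(-1192 - 35*1)/(35*(16 + 1)))² = ((4/3 - ⅓*1) + (4/35)*(-1192 - 35)/17)² = ((4/3 - ⅓) + (4/35)*(1/17)*(-1227))² = (1 - 4908/595)² = (-4313/595)² = 18601969/354025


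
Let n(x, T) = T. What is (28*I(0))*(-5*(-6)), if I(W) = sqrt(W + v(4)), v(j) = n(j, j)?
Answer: 1680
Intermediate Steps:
v(j) = j
I(W) = sqrt(4 + W) (I(W) = sqrt(W + 4) = sqrt(4 + W))
(28*I(0))*(-5*(-6)) = (28*sqrt(4 + 0))*(-5*(-6)) = (28*sqrt(4))*30 = (28*2)*30 = 56*30 = 1680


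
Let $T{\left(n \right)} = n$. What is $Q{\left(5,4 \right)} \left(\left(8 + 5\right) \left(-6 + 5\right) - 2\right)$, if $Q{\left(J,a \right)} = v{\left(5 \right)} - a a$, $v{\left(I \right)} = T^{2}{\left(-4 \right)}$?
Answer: $0$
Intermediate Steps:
$v{\left(I \right)} = 16$ ($v{\left(I \right)} = \left(-4\right)^{2} = 16$)
$Q{\left(J,a \right)} = 16 - a^{2}$ ($Q{\left(J,a \right)} = 16 - a a = 16 - a^{2}$)
$Q{\left(5,4 \right)} \left(\left(8 + 5\right) \left(-6 + 5\right) - 2\right) = \left(16 - 4^{2}\right) \left(\left(8 + 5\right) \left(-6 + 5\right) - 2\right) = \left(16 - 16\right) \left(13 \left(-1\right) - 2\right) = \left(16 - 16\right) \left(-13 - 2\right) = 0 \left(-15\right) = 0$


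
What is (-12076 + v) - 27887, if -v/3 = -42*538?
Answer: 27825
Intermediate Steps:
v = 67788 (v = -(-126)*538 = -3*(-22596) = 67788)
(-12076 + v) - 27887 = (-12076 + 67788) - 27887 = 55712 - 27887 = 27825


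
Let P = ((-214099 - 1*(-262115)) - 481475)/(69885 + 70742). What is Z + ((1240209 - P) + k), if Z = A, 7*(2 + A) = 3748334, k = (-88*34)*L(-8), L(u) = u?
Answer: 1771528463258/984389 ≈ 1.7996e+6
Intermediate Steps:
k = 23936 (k = -88*34*(-8) = -2992*(-8) = 23936)
A = 3748320/7 (A = -2 + (⅐)*3748334 = -2 + 3748334/7 = 3748320/7 ≈ 5.3547e+5)
P = -433459/140627 (P = ((-214099 + 262115) - 481475)/140627 = (48016 - 481475)*(1/140627) = -433459*1/140627 = -433459/140627 ≈ -3.0823)
Z = 3748320/7 ≈ 5.3547e+5
Z + ((1240209 - P) + k) = 3748320/7 + ((1240209 - 1*(-433459/140627)) + 23936) = 3748320/7 + ((1240209 + 433459/140627) + 23936) = 3748320/7 + (174407304502/140627 + 23936) = 3748320/7 + 177773352374/140627 = 1771528463258/984389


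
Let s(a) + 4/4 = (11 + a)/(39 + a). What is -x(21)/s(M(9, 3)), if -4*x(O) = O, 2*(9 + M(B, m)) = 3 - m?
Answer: -45/8 ≈ -5.6250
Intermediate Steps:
M(B, m) = -15/2 - m/2 (M(B, m) = -9 + (3 - m)/2 = -9 + (3/2 - m/2) = -15/2 - m/2)
x(O) = -O/4
s(a) = -1 + (11 + a)/(39 + a)
-x(21)/s(M(9, 3)) = -(-1/4*21)/((-28/(39 + (-15/2 - 1/2*3)))) = -(-21)/(4*((-28/(39 + (-15/2 - 3/2))))) = -(-21)/(4*((-28/(39 - 9)))) = -(-21)/(4*((-28/30))) = -(-21)/(4*((-28*1/30))) = -(-21)/(4*(-14/15)) = -(-21)*(-15)/(4*14) = -1*45/8 = -45/8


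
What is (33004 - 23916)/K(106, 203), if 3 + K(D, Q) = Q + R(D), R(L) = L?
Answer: 4544/153 ≈ 29.699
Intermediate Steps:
K(D, Q) = -3 + D + Q (K(D, Q) = -3 + (Q + D) = -3 + (D + Q) = -3 + D + Q)
(33004 - 23916)/K(106, 203) = (33004 - 23916)/(-3 + 106 + 203) = 9088/306 = 9088*(1/306) = 4544/153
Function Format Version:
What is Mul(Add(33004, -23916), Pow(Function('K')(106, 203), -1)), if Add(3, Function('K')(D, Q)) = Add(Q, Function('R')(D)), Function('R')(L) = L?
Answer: Rational(4544, 153) ≈ 29.699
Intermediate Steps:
Function('K')(D, Q) = Add(-3, D, Q) (Function('K')(D, Q) = Add(-3, Add(Q, D)) = Add(-3, Add(D, Q)) = Add(-3, D, Q))
Mul(Add(33004, -23916), Pow(Function('K')(106, 203), -1)) = Mul(Add(33004, -23916), Pow(Add(-3, 106, 203), -1)) = Mul(9088, Pow(306, -1)) = Mul(9088, Rational(1, 306)) = Rational(4544, 153)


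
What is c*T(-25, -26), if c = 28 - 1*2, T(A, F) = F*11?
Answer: -7436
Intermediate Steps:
T(A, F) = 11*F
c = 26 (c = 28 - 2 = 26)
c*T(-25, -26) = 26*(11*(-26)) = 26*(-286) = -7436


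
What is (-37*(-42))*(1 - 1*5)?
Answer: -6216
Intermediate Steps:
(-37*(-42))*(1 - 1*5) = 1554*(1 - 5) = 1554*(-4) = -6216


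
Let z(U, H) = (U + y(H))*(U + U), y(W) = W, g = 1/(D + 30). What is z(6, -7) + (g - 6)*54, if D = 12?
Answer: -2343/7 ≈ -334.71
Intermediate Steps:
g = 1/42 (g = 1/(12 + 30) = 1/42 ≈ 0.023810)
z(U, H) = 2*U*(H + U) (z(U, H) = (U + H)*(U + U) = (H + U)*(2*U) = 2*U*(H + U))
z(6, -7) + (g - 6)*54 = 2*6*(-7 + 6) + (1/42 - 6)*54 = 2*6*(-1) - 251/42*54 = -12 - 2259/7 = -2343/7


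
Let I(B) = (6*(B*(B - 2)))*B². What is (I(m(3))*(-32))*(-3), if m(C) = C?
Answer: 15552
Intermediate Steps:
I(B) = 6*B³*(-2 + B) (I(B) = (6*(B*(-2 + B)))*B² = (6*B*(-2 + B))*B² = 6*B³*(-2 + B))
(I(m(3))*(-32))*(-3) = ((6*3³*(-2 + 3))*(-32))*(-3) = ((6*27*1)*(-32))*(-3) = (162*(-32))*(-3) = -5184*(-3) = 15552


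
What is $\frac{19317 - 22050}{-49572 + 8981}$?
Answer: $\frac{2733}{40591} \approx 0.06733$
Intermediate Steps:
$\frac{19317 - 22050}{-49572 + 8981} = - \frac{2733}{-40591} = \left(-2733\right) \left(- \frac{1}{40591}\right) = \frac{2733}{40591}$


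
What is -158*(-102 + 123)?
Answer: -3318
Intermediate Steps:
-158*(-102 + 123) = -158*21 = -3318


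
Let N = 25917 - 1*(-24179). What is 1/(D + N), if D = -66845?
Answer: -1/16749 ≈ -5.9705e-5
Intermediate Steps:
N = 50096 (N = 25917 + 24179 = 50096)
1/(D + N) = 1/(-66845 + 50096) = 1/(-16749) = -1/16749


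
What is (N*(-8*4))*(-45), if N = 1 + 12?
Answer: 18720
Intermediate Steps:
N = 13
(N*(-8*4))*(-45) = (13*(-8*4))*(-45) = (13*(-32))*(-45) = -416*(-45) = 18720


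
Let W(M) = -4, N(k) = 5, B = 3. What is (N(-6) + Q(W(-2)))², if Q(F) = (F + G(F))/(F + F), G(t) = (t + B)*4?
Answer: 36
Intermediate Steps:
G(t) = 12 + 4*t (G(t) = (t + 3)*4 = (3 + t)*4 = 12 + 4*t)
Q(F) = (12 + 5*F)/(2*F) (Q(F) = (F + (12 + 4*F))/(F + F) = (12 + 5*F)/((2*F)) = (12 + 5*F)*(1/(2*F)) = (12 + 5*F)/(2*F))
(N(-6) + Q(W(-2)))² = (5 + (5/2 + 6/(-4)))² = (5 + (5/2 + 6*(-¼)))² = (5 + (5/2 - 3/2))² = (5 + 1)² = 6² = 36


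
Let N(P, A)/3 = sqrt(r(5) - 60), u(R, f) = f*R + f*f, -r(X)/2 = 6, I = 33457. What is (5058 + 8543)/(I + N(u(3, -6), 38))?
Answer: 455048657/1119371497 - 244818*I*sqrt(2)/1119371497 ≈ 0.40652 - 0.0003093*I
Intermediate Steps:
r(X) = -12 (r(X) = -2*6 = -12)
u(R, f) = f**2 + R*f (u(R, f) = R*f + f**2 = f**2 + R*f)
N(P, A) = 18*I*sqrt(2) (N(P, A) = 3*sqrt(-12 - 60) = 3*sqrt(-72) = 3*(6*I*sqrt(2)) = 18*I*sqrt(2))
(5058 + 8543)/(I + N(u(3, -6), 38)) = (5058 + 8543)/(33457 + 18*I*sqrt(2)) = 13601/(33457 + 18*I*sqrt(2))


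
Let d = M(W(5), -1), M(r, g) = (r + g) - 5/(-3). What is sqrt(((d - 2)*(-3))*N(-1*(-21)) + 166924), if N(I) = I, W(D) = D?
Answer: sqrt(166693) ≈ 408.28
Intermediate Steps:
M(r, g) = 5/3 + g + r (M(r, g) = (g + r) - 5*(-1/3) = (g + r) + 5/3 = 5/3 + g + r)
d = 17/3 (d = 5/3 - 1 + 5 = 17/3 ≈ 5.6667)
sqrt(((d - 2)*(-3))*N(-1*(-21)) + 166924) = sqrt(((17/3 - 2)*(-3))*(-1*(-21)) + 166924) = sqrt(((11/3)*(-3))*21 + 166924) = sqrt(-11*21 + 166924) = sqrt(-231 + 166924) = sqrt(166693)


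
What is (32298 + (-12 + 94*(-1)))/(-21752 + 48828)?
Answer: 8048/6769 ≈ 1.1889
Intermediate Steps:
(32298 + (-12 + 94*(-1)))/(-21752 + 48828) = (32298 + (-12 - 94))/27076 = (32298 - 106)*(1/27076) = 32192*(1/27076) = 8048/6769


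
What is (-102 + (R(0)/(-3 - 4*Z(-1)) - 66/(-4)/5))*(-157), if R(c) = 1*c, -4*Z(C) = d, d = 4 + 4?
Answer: 154959/10 ≈ 15496.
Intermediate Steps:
d = 8
Z(C) = -2 (Z(C) = -¼*8 = -2)
R(c) = c
(-102 + (R(0)/(-3 - 4*Z(-1)) - 66/(-4)/5))*(-157) = (-102 + (0/(-3 - 4*(-2)) - 66/(-4)/5))*(-157) = (-102 + (0/(-3 + 8) - 66*(-¼)*(⅕)))*(-157) = (-102 + (0/5 + (33/2)*(⅕)))*(-157) = (-102 + (0*(⅕) + 33/10))*(-157) = (-102 + (0 + 33/10))*(-157) = (-102 + 33/10)*(-157) = -987/10*(-157) = 154959/10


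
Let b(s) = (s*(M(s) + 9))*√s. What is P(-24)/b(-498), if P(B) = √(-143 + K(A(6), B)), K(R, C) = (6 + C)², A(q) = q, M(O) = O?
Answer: -I*√90138/121273956 ≈ -2.4756e-6*I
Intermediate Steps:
P(B) = √(-143 + (6 + B)²)
b(s) = s^(3/2)*(9 + s) (b(s) = (s*(s + 9))*√s = (s*(9 + s))*√s = s^(3/2)*(9 + s))
P(-24)/b(-498) = √(-143 + (6 - 24)²)/(((-498)^(3/2)*(9 - 498))) = √(-143 + (-18)²)/((-498*I*√498*(-489))) = √(-143 + 324)/((243522*I*√498)) = √181*(-I*√498/121273956) = -I*√90138/121273956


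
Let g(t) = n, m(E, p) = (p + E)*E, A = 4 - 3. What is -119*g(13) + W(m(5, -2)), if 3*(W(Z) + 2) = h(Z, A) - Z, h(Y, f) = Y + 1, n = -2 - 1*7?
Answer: 3208/3 ≈ 1069.3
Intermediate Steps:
A = 1
m(E, p) = E*(E + p) (m(E, p) = (E + p)*E = E*(E + p))
n = -9 (n = -2 - 7 = -9)
h(Y, f) = 1 + Y
g(t) = -9
W(Z) = -5/3 (W(Z) = -2 + ((1 + Z) - Z)/3 = -2 + (⅓)*1 = -2 + ⅓ = -5/3)
-119*g(13) + W(m(5, -2)) = -119*(-9) - 5/3 = 1071 - 5/3 = 3208/3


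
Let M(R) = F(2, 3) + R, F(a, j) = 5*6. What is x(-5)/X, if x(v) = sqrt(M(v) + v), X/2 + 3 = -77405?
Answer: -sqrt(5)/77408 ≈ -2.8887e-5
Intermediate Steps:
F(a, j) = 30
X = -154816 (X = -6 + 2*(-77405) = -6 - 154810 = -154816)
M(R) = 30 + R
x(v) = sqrt(30 + 2*v) (x(v) = sqrt((30 + v) + v) = sqrt(30 + 2*v))
x(-5)/X = sqrt(30 + 2*(-5))/(-154816) = sqrt(30 - 10)*(-1/154816) = sqrt(20)*(-1/154816) = (2*sqrt(5))*(-1/154816) = -sqrt(5)/77408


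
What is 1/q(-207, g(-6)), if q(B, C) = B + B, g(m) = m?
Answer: -1/414 ≈ -0.0024155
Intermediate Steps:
q(B, C) = 2*B
1/q(-207, g(-6)) = 1/(2*(-207)) = 1/(-414) = -1/414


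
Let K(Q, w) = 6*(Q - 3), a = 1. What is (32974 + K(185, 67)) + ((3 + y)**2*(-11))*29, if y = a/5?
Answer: 769986/25 ≈ 30799.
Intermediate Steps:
K(Q, w) = -18 + 6*Q (K(Q, w) = 6*(-3 + Q) = -18 + 6*Q)
y = 1/5 ≈ 0.20000
(32974 + K(185, 67)) + ((3 + y)**2*(-11))*29 = (32974 + (-18 + 6*185)) + ((3 + 1/5)**2*(-11))*29 = (32974 + (-18 + 1110)) + ((16/5)**2*(-11))*29 = (32974 + 1092) + ((256/25)*(-11))*29 = 34066 - 2816/25*29 = 34066 - 81664/25 = 769986/25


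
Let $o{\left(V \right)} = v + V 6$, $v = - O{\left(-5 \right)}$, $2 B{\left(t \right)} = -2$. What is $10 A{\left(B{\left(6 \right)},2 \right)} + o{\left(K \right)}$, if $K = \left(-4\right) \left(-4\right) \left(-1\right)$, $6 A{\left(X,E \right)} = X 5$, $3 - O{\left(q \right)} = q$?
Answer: $- \frac{337}{3} \approx -112.33$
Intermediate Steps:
$O{\left(q \right)} = 3 - q$
$B{\left(t \right)} = -1$ ($B{\left(t \right)} = \frac{1}{2} \left(-2\right) = -1$)
$A{\left(X,E \right)} = \frac{5 X}{6}$ ($A{\left(X,E \right)} = \frac{X 5}{6} = \frac{5 X}{6}$)
$v = -8$ ($v = - (3 - -5) = - (3 + 5) = \left(-1\right) 8 = -8$)
$K = -16$ ($K = 16 \left(-1\right) = -16$)
$o{\left(V \right)} = -8 + 6 V$ ($o{\left(V \right)} = -8 + V 6 = -8 + 6 V$)
$10 A{\left(B{\left(6 \right)},2 \right)} + o{\left(K \right)} = 10 \cdot \frac{5}{6} \left(-1\right) + \left(-8 + 6 \left(-16\right)\right) = 10 \left(- \frac{5}{6}\right) - 104 = - \frac{25}{3} - 104 = - \frac{337}{3}$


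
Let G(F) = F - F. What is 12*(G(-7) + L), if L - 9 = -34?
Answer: -300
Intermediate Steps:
L = -25 (L = 9 - 34 = -25)
G(F) = 0
12*(G(-7) + L) = 12*(0 - 25) = 12*(-25) = -300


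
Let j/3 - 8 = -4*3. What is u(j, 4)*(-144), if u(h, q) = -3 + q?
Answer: -144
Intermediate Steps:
j = -12 (j = 24 + 3*(-4*3) = 24 + 3*(-12) = 24 - 36 = -12)
u(j, 4)*(-144) = (-3 + 4)*(-144) = 1*(-144) = -144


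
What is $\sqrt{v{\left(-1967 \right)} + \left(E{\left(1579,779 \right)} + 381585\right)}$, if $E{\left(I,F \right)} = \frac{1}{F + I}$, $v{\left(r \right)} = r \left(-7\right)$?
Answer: $\frac{\sqrt{244248120046}}{786} \approx 628.77$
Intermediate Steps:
$v{\left(r \right)} = - 7 r$
$\sqrt{v{\left(-1967 \right)} + \left(E{\left(1579,779 \right)} + 381585\right)} = \sqrt{\left(-7\right) \left(-1967\right) + \left(\frac{1}{779 + 1579} + 381585\right)} = \sqrt{13769 + \left(\frac{1}{2358} + 381585\right)} = \sqrt{13769 + \frac{899777431}{2358}} = \sqrt{\frac{932244733}{2358}} = \frac{\sqrt{244248120046}}{786}$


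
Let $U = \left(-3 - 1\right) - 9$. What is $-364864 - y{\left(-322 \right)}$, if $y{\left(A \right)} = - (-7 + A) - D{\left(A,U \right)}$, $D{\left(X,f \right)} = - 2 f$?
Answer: $-365167$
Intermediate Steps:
$U = -13$ ($U = \left(-3 - 1\right) - 9 = -4 - 9 = -13$)
$y{\left(A \right)} = -19 - A$ ($y{\left(A \right)} = - (-7 + A) - \left(-2\right) \left(-13\right) = \left(7 - A\right) - 26 = -19 - A$)
$-364864 - y{\left(-322 \right)} = -364864 - \left(-19 - -322\right) = -364864 - \left(-19 + 322\right) = -364864 - 303 = -365167$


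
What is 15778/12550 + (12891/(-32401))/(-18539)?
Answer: 4738862285596/3769280422225 ≈ 1.2572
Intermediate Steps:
15778/12550 + (12891/(-32401))/(-18539) = 15778*(1/12550) + (12891*(-1/32401))*(-1/18539) = 7889/6275 - 12891/32401*(-1/18539) = 7889/6275 + 12891/600682139 = 4738862285596/3769280422225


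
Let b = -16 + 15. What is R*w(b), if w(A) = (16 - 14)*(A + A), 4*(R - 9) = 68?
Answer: -104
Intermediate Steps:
R = 26 (R = 9 + (¼)*68 = 9 + 17 = 26)
b = -1
w(A) = 4*A (w(A) = 2*(2*A) = 4*A)
R*w(b) = 26*(4*(-1)) = 26*(-4) = -104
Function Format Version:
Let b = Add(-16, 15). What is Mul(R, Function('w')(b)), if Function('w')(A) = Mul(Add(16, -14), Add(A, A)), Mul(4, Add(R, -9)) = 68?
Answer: -104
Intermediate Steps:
R = 26 (R = Add(9, Mul(Rational(1, 4), 68)) = Add(9, 17) = 26)
b = -1
Function('w')(A) = Mul(4, A) (Function('w')(A) = Mul(2, Mul(2, A)) = Mul(4, A))
Mul(R, Function('w')(b)) = Mul(26, Mul(4, -1)) = Mul(26, -4) = -104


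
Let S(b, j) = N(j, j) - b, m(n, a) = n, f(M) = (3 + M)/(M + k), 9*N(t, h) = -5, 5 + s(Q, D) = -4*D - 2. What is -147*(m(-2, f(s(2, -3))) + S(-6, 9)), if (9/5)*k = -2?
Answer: -1519/3 ≈ -506.33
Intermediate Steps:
k = -10/9 (k = (5/9)*(-2) = -10/9 ≈ -1.1111)
s(Q, D) = -7 - 4*D (s(Q, D) = -5 + (-4*D - 2) = -5 + (-2 - 4*D) = -7 - 4*D)
N(t, h) = -5/9 (N(t, h) = (1/9)*(-5) = -5/9)
f(M) = (3 + M)/(-10/9 + M) (f(M) = (3 + M)/(M - 10/9) = (3 + M)/(-10/9 + M))
S(b, j) = -5/9 - b
-147*(m(-2, f(s(2, -3))) + S(-6, 9)) = -147*(-2 + (-5/9 - 1*(-6))) = -147*(-2 + (-5/9 + 6)) = -147*(-2 + 49/9) = -147*31/9 = -1519/3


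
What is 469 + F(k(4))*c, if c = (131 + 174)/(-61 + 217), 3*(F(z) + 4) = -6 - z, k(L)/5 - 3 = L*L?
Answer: 185027/468 ≈ 395.36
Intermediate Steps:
k(L) = 15 + 5*L**2 (k(L) = 15 + 5*(L*L) = 15 + 5*L**2)
F(z) = -6 - z/3 (F(z) = -4 + (-6 - z)/3 = -4 + (-2 - z/3) = -6 - z/3)
c = 305/156 ≈ 1.9551
469 + F(k(4))*c = 469 + (-6 - (15 + 5*4**2)/3)*(305/156) = 469 + (-6 - (15 + 5*16)/3)*(305/156) = 469 + (-6 - (15 + 80)/3)*(305/156) = 469 + (-6 - 1/3*95)*(305/156) = 469 + (-6 - 95/3)*(305/156) = 469 - 113/3*305/156 = 469 - 34465/468 = 185027/468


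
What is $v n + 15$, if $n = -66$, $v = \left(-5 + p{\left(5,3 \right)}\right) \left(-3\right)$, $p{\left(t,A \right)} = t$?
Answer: $15$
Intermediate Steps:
$v = 0$ ($v = \left(-5 + 5\right) \left(-3\right) = 0 \left(-3\right) = 0$)
$v n + 15 = 0 \left(-66\right) + 15 = 0 + 15 = 15$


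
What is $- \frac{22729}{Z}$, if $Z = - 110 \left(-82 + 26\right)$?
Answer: $- \frac{3247}{880} \approx -3.6898$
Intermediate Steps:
$Z = 6160$ ($Z = \left(-110\right) \left(-56\right) = 6160$)
$- \frac{22729}{Z} = - \frac{22729}{6160} = \left(-22729\right) \frac{1}{6160} = - \frac{3247}{880}$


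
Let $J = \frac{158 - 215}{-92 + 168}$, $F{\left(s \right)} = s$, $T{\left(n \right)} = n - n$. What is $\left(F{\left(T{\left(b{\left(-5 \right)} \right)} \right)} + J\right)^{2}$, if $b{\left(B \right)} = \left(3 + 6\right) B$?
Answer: $\frac{9}{16} \approx 0.5625$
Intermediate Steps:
$b{\left(B \right)} = 9 B$
$T{\left(n \right)} = 0$
$J = - \frac{3}{4}$ ($J = - \frac{57}{76} = \left(-57\right) \frac{1}{76} = - \frac{3}{4} \approx -0.75$)
$\left(F{\left(T{\left(b{\left(-5 \right)} \right)} \right)} + J\right)^{2} = \left(0 - \frac{3}{4}\right)^{2} = \left(- \frac{3}{4}\right)^{2} = \frac{9}{16}$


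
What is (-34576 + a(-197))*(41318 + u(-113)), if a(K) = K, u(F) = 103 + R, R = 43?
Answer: -1441827672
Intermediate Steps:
u(F) = 146 (u(F) = 103 + 43 = 146)
(-34576 + a(-197))*(41318 + u(-113)) = (-34576 - 197)*(41318 + 146) = -34773*41464 = -1441827672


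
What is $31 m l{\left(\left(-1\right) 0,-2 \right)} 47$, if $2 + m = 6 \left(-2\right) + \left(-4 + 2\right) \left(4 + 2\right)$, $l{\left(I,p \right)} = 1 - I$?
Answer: $-37882$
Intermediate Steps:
$m = -26$ ($m = -2 + \left(6 \left(-2\right) + \left(-4 + 2\right) \left(4 + 2\right)\right) = -2 - 24 = -26$)
$31 m l{\left(\left(-1\right) 0,-2 \right)} 47 = 31 \left(- 26 \left(1 - \left(-1\right) 0\right)\right) 47 = 31 \left(- 26 \left(1 - 0\right)\right) 47 = 31 \left(- 26 \left(1 + 0\right)\right) 47 = 31 \left(\left(-26\right) 1\right) 47 = 31 \left(-26\right) 47 = \left(-806\right) 47 = -37882$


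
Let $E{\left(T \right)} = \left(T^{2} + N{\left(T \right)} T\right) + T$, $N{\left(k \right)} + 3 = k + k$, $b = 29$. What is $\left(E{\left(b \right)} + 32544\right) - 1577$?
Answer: $33432$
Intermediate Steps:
$N{\left(k \right)} = -3 + 2 k$ ($N{\left(k \right)} = -3 + \left(k + k\right) = -3 + 2 k$)
$E{\left(T \right)} = T + T^{2} + T \left(-3 + 2 T\right)$ ($E{\left(T \right)} = \left(T^{2} + \left(-3 + 2 T\right) T\right) + T = \left(T^{2} + T \left(-3 + 2 T\right)\right) + T = T + T^{2} + T \left(-3 + 2 T\right)$)
$\left(E{\left(b \right)} + 32544\right) - 1577 = \left(29 \left(-2 + 3 \cdot 29\right) + 32544\right) - 1577 = \left(29 \left(-2 + 87\right) + 32544\right) - 1577 = \left(29 \cdot 85 + 32544\right) - 1577 = \left(2465 + 32544\right) - 1577 = 35009 - 1577 = 33432$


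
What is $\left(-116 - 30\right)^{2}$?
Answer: $21316$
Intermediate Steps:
$\left(-116 - 30\right)^{2} = \left(-146\right)^{2} = 21316$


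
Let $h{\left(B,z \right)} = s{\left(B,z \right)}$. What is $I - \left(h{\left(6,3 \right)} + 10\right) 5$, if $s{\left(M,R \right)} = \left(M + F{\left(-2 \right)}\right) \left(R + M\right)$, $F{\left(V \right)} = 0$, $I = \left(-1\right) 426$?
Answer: $-746$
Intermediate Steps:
$I = -426$
$s{\left(M,R \right)} = M \left(M + R\right)$ ($s{\left(M,R \right)} = \left(M + 0\right) \left(R + M\right) = M \left(M + R\right)$)
$h{\left(B,z \right)} = B \left(B + z\right)$
$I - \left(h{\left(6,3 \right)} + 10\right) 5 = -426 - \left(6 \left(6 + 3\right) + 10\right) 5 = -426 - \left(6 \cdot 9 + 10\right) 5 = -426 - \left(54 + 10\right) 5 = -426 - 64 \cdot 5 = -426 - 320 = -746$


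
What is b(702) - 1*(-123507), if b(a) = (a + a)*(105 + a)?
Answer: 1256535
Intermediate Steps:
b(a) = 2*a*(105 + a) (b(a) = (2*a)*(105 + a) = 2*a*(105 + a))
b(702) - 1*(-123507) = 2*702*(105 + 702) - 1*(-123507) = 2*702*807 + 123507 = 1133028 + 123507 = 1256535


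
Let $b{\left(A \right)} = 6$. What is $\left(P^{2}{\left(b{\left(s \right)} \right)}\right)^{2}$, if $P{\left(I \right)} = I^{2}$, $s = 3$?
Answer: $1679616$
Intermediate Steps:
$\left(P^{2}{\left(b{\left(s \right)} \right)}\right)^{2} = \left(\left(6^{2}\right)^{2}\right)^{2} = \left(36^{2}\right)^{2} = 1296^{2} = 1679616$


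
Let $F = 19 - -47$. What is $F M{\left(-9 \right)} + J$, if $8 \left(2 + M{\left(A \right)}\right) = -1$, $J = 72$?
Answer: $- \frac{273}{4} \approx -68.25$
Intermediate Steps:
$F = 66$ ($F = 19 + 47 = 66$)
$M{\left(A \right)} = - \frac{17}{8}$ ($M{\left(A \right)} = -2 + \frac{1}{8} \left(-1\right) = -2 - \frac{1}{8} = - \frac{17}{8}$)
$F M{\left(-9 \right)} + J = 66 \left(- \frac{17}{8}\right) + 72 = - \frac{561}{4} + 72 = - \frac{273}{4}$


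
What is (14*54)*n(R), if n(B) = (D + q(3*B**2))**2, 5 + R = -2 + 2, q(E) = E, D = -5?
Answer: 3704400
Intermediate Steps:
R = -5 (R = -5 + (-2 + 2) = -5 + 0 = -5)
n(B) = (-5 + 3*B**2)**2
(14*54)*n(R) = (14*54)*(-5 + 3*(-5)**2)**2 = 756*(-5 + 3*25)**2 = 756*(-5 + 75)**2 = 756*70**2 = 756*4900 = 3704400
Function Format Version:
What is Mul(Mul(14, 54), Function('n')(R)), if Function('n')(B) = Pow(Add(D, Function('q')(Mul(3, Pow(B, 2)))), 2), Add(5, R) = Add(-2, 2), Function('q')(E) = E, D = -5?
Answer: 3704400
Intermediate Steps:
R = -5 (R = Add(-5, Add(-2, 2)) = Add(-5, 0) = -5)
Function('n')(B) = Pow(Add(-5, Mul(3, Pow(B, 2))), 2)
Mul(Mul(14, 54), Function('n')(R)) = Mul(Mul(14, 54), Pow(Add(-5, Mul(3, Pow(-5, 2))), 2)) = Mul(756, Pow(Add(-5, Mul(3, 25)), 2)) = Mul(756, Pow(Add(-5, 75), 2)) = Mul(756, Pow(70, 2)) = Mul(756, 4900) = 3704400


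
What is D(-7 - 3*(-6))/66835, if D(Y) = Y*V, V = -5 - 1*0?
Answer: -11/13367 ≈ -0.00082292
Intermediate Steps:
V = -5 (V = -5 + 0 = -5)
D(Y) = -5*Y (D(Y) = Y*(-5) = -5*Y)
D(-7 - 3*(-6))/66835 = -5*(-7 - 3*(-6))/66835 = -5*(-7 + 18)*(1/66835) = -5*11*(1/66835) = -55*1/66835 = -11/13367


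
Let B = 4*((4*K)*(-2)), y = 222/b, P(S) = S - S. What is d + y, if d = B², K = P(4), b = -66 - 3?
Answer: -74/23 ≈ -3.2174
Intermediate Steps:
b = -69
P(S) = 0
K = 0
y = -74/23 (y = 222/(-69) = 222*(-1/69) = -74/23 ≈ -3.2174)
B = 0 (B = 4*((4*0)*(-2)) = 4*(0*(-2)) = 4*0 = 0)
d = 0 (d = 0² = 0)
d + y = 0 - 74/23 = -74/23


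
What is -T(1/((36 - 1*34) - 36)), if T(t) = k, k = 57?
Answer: -57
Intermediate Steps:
T(t) = 57
-T(1/((36 - 1*34) - 36)) = -1*57 = -57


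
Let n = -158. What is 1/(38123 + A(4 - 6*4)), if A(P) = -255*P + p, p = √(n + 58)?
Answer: 43223/1868227829 - 10*I/1868227829 ≈ 2.3136e-5 - 5.3527e-9*I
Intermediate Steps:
p = 10*I (p = √(-158 + 58) = √(-100) = 10*I ≈ 10.0*I)
A(P) = -255*P + 10*I
1/(38123 + A(4 - 6*4)) = 1/(38123 + (-255*(4 - 6*4) + 10*I)) = 1/(38123 + (-255*(4 - 24) + 10*I)) = 1/(38123 + (-255*(-20) + 10*I)) = 1/(38123 + (5100 + 10*I)) = 1/(43223 + 10*I) = (43223 - 10*I)/1868227829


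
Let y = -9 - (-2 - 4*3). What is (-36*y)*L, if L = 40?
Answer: -7200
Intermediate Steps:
y = 5 (y = -9 - (-2 - 12) = -9 - 1*(-14) = -9 + 14 = 5)
(-36*y)*L = -36*5*40 = -180*40 = -7200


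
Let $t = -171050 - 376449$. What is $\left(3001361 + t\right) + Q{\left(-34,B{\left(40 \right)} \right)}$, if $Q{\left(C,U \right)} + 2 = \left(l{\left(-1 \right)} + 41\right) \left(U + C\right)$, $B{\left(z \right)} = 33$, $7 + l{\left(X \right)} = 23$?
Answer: $2453803$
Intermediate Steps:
$l{\left(X \right)} = 16$ ($l{\left(X \right)} = -7 + 23 = 16$)
$t = -547499$ ($t = -171050 - 376449 = -547499$)
$Q{\left(C,U \right)} = -2 + 57 C + 57 U$ ($Q{\left(C,U \right)} = -2 + \left(16 + 41\right) \left(U + C\right) = -2 + 57 \left(C + U\right) = -2 + \left(57 C + 57 U\right) = -2 + 57 C + 57 U$)
$\left(3001361 + t\right) + Q{\left(-34,B{\left(40 \right)} \right)} = \left(3001361 - 547499\right) + \left(-2 + 57 \left(-34\right) + 57 \cdot 33\right) = 2453862 - 59 = 2453803$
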